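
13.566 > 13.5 True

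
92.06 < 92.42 True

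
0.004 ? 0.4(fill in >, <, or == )<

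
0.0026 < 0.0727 True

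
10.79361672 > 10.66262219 True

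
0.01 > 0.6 False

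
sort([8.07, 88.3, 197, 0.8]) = [0.8, 8.07, 88.3, 197]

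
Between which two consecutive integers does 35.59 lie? 35 and 36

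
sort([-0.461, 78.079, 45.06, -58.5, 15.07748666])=[-58.5, -0.461, 15.07748666, 45.06, 78.079]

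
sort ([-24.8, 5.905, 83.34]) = [-24.8, 5.905, 83.34]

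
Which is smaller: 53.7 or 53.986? 53.7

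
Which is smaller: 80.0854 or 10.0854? 10.0854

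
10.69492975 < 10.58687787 False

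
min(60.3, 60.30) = 60.3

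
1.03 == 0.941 False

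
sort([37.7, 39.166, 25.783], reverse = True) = [39.166, 37.7, 25.783]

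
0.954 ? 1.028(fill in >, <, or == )<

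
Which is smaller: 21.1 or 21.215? 21.1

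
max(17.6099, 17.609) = 17.6099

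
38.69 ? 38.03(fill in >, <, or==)>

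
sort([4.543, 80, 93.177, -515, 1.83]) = [-515, 1.83, 4.543, 80, 93.177]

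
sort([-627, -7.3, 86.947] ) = [-627, -7.3, 86.947]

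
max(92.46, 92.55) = 92.55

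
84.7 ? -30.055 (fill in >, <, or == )>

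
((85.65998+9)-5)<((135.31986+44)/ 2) False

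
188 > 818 False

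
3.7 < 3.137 False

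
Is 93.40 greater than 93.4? No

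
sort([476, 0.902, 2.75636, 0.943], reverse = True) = [476, 2.75636, 0.943, 0.902]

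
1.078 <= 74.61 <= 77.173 True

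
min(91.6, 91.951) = 91.6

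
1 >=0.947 True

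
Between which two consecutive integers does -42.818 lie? -43 and -42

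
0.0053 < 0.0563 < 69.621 True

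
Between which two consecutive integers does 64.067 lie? 64 and 65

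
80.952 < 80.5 False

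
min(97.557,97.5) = 97.5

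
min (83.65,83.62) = 83.62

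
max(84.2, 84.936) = 84.936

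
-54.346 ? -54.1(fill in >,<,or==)<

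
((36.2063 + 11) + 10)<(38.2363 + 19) True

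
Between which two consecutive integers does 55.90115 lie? 55 and 56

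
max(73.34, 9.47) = 73.34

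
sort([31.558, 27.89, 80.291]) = [27.89, 31.558, 80.291]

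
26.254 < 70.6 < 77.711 True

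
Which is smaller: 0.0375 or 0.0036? 0.0036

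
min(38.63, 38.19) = 38.19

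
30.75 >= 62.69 False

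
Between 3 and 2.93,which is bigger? 3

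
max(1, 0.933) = 1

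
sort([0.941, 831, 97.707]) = [0.941, 97.707, 831]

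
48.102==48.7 False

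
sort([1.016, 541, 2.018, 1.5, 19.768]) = [1.016, 1.5, 2.018, 19.768, 541]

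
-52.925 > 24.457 False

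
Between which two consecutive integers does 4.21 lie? 4 and 5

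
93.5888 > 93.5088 True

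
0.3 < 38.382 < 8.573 False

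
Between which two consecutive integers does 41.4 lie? 41 and 42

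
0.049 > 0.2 False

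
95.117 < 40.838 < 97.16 False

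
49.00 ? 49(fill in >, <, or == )==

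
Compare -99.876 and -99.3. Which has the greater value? -99.3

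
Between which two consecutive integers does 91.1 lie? 91 and 92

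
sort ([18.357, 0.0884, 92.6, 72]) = [0.0884, 18.357, 72, 92.6]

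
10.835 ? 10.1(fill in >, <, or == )>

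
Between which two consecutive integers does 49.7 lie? 49 and 50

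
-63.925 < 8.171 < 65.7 True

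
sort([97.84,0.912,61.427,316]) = [0.912,61.427,97.84,316]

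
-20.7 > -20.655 False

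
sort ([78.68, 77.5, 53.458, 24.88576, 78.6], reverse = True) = [78.68, 78.6, 77.5, 53.458, 24.88576]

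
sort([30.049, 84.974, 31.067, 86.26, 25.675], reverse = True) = [86.26, 84.974, 31.067, 30.049, 25.675]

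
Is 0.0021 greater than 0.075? No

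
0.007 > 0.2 False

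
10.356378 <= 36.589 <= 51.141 True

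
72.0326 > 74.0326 False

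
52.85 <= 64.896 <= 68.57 True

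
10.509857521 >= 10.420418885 True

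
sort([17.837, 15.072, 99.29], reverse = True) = [99.29, 17.837, 15.072]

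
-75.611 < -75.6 True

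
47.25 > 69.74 False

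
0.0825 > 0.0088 True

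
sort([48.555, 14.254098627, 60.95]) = [14.254098627, 48.555, 60.95]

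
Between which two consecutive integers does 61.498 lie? 61 and 62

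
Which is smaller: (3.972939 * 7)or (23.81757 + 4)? (3.972939 * 7)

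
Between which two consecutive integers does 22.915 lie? 22 and 23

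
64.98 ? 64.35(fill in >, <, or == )>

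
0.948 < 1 True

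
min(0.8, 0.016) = 0.016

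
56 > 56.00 False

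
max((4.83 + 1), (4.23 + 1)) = 5.83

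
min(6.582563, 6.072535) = 6.072535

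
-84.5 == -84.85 False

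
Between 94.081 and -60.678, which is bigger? 94.081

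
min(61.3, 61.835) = 61.3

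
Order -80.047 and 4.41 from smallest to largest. -80.047, 4.41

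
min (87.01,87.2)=87.01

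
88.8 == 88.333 False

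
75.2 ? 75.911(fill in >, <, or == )<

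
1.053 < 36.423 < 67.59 True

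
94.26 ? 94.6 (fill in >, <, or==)<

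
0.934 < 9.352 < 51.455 True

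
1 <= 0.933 False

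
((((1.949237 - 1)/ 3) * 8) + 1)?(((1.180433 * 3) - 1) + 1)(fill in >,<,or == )<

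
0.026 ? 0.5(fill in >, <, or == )<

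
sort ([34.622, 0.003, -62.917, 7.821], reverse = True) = [34.622, 7.821, 0.003, -62.917]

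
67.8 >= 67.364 True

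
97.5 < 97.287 False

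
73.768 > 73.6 True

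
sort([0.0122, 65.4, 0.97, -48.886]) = [-48.886, 0.0122, 0.97, 65.4]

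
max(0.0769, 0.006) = 0.0769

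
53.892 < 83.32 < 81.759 False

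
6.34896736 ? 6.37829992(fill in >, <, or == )<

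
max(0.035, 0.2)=0.2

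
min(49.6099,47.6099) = 47.6099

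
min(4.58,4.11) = 4.11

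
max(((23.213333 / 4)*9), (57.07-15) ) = 52.22999925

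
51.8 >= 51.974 False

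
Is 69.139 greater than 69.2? No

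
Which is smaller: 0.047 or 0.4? 0.047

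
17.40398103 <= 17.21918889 False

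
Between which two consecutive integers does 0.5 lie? 0 and 1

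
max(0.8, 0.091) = 0.8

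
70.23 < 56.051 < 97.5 False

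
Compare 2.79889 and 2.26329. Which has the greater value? 2.79889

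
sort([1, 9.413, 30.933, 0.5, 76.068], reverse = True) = [76.068, 30.933, 9.413, 1, 0.5]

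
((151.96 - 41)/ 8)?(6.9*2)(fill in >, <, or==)>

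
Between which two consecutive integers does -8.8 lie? -9 and -8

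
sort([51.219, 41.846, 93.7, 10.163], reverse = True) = [93.7, 51.219, 41.846, 10.163]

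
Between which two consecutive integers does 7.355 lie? 7 and 8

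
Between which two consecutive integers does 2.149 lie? 2 and 3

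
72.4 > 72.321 True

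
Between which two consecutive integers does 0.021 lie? 0 and 1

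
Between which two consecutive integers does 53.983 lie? 53 and 54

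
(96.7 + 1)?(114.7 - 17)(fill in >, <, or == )==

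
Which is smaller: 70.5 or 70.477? 70.477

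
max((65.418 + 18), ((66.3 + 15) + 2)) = 83.418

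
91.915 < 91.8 False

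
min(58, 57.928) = 57.928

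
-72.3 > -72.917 True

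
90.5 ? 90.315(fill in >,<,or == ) >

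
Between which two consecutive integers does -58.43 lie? -59 and -58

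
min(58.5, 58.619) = 58.5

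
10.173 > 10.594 False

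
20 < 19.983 False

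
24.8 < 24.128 False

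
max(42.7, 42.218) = 42.7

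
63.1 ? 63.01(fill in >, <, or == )>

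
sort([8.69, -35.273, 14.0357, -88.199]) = [-88.199, -35.273, 8.69, 14.0357]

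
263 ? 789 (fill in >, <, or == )<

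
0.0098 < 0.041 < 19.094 True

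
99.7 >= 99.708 False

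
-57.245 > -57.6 True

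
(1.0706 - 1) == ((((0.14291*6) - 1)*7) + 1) False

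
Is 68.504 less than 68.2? No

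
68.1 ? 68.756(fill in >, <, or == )<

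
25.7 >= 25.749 False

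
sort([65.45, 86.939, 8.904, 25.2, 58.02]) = [8.904, 25.2, 58.02, 65.45, 86.939]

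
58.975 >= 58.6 True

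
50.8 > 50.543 True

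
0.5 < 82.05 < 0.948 False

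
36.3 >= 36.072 True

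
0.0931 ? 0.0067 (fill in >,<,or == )>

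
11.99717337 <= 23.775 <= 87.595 True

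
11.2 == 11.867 False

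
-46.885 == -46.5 False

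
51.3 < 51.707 True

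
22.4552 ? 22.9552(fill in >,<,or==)<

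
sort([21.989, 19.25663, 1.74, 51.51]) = [1.74, 19.25663, 21.989, 51.51]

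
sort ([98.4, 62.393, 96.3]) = [62.393, 96.3, 98.4]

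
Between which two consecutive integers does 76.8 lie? 76 and 77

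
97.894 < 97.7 False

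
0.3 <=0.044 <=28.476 False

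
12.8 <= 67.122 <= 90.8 True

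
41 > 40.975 True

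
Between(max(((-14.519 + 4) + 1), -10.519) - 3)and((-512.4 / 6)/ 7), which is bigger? ((-512.4 / 6)/ 7)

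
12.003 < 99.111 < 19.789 False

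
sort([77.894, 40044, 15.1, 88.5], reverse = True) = [40044, 88.5, 77.894, 15.1]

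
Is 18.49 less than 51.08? Yes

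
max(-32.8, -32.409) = -32.409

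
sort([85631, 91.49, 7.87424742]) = [7.87424742, 91.49, 85631]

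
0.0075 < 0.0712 True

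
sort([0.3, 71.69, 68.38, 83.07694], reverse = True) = [83.07694, 71.69, 68.38, 0.3]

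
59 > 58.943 True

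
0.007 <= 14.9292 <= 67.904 True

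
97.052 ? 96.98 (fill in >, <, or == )>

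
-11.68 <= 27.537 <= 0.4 False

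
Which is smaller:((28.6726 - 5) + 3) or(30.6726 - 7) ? (30.6726 - 7)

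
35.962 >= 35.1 True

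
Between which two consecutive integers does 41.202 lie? 41 and 42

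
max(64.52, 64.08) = 64.52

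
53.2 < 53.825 True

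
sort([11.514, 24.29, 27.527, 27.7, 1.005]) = [1.005, 11.514, 24.29, 27.527, 27.7]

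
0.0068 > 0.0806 False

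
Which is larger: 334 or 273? 334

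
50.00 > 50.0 False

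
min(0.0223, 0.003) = 0.003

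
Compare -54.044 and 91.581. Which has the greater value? 91.581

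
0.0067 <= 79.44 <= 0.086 False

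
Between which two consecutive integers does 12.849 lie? 12 and 13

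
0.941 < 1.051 True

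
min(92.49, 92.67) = 92.49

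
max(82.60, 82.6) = 82.6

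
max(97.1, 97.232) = 97.232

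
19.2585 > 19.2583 True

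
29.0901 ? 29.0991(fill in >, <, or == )<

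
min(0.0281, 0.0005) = 0.0005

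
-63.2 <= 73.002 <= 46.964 False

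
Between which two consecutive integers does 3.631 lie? 3 and 4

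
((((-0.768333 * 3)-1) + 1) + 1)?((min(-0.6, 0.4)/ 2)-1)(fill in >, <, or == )<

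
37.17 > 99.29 False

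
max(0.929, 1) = 1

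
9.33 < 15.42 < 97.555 True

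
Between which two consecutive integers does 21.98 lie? 21 and 22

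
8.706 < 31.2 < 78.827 True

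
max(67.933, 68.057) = 68.057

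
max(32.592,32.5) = 32.592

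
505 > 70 True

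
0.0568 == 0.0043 False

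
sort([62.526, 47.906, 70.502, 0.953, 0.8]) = [0.8, 0.953, 47.906, 62.526, 70.502]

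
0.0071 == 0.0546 False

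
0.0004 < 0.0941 True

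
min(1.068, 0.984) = 0.984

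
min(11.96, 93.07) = 11.96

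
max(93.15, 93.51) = 93.51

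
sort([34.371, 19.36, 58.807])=[19.36, 34.371, 58.807]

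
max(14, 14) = 14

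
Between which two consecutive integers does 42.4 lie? 42 and 43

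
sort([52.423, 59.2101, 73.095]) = [52.423, 59.2101, 73.095]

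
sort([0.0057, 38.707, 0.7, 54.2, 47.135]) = [0.0057, 0.7, 38.707, 47.135, 54.2]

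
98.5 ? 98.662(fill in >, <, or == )<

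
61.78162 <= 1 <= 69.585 False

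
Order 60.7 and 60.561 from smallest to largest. 60.561, 60.7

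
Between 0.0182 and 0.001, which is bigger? 0.0182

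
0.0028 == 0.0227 False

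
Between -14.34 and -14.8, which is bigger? -14.34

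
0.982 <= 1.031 True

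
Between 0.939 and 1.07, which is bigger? 1.07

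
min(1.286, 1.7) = 1.286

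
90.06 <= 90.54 True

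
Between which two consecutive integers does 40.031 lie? 40 and 41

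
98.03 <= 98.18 True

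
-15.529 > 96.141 False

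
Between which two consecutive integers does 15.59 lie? 15 and 16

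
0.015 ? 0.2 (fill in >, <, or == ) <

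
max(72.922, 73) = 73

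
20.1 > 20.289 False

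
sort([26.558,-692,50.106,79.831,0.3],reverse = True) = [79.831,50.106,26.558,0.3,-692]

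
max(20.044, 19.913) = 20.044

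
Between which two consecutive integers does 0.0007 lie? 0 and 1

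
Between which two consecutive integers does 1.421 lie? 1 and 2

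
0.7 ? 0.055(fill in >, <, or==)>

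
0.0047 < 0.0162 True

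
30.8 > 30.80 False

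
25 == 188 False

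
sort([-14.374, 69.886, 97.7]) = [-14.374, 69.886, 97.7]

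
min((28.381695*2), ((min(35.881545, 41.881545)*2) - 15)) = 56.76309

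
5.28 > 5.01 True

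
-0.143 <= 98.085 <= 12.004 False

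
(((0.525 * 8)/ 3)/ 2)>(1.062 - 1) True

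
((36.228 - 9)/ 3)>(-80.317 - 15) True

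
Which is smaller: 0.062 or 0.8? 0.062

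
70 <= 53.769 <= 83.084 False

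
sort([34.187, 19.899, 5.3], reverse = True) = [34.187, 19.899, 5.3]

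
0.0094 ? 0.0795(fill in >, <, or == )<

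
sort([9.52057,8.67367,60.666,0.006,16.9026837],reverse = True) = [60.666,16.9026837,9.52057,8.67367,0.006]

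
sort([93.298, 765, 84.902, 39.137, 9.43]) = [9.43, 39.137, 84.902, 93.298, 765]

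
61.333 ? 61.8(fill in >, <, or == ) <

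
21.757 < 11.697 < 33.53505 False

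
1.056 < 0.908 False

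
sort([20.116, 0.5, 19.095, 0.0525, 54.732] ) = [0.0525, 0.5, 19.095, 20.116, 54.732]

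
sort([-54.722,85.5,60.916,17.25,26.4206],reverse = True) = [85.5,60.916,26.4206,17.25,-54.722]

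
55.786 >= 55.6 True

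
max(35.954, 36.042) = 36.042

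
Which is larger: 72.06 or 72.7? 72.7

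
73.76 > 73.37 True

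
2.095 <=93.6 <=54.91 False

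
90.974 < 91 True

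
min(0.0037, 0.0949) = 0.0037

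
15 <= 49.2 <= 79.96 True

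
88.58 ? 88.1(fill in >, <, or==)>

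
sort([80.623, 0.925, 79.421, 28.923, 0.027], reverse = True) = [80.623, 79.421, 28.923, 0.925, 0.027]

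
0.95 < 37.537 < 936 True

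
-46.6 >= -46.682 True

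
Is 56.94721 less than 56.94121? No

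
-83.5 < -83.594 False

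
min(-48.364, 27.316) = -48.364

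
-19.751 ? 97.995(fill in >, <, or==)<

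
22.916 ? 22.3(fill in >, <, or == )>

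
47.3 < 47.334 True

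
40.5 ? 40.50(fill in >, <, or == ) ==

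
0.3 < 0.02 False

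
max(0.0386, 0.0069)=0.0386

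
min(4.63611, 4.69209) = 4.63611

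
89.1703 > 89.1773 False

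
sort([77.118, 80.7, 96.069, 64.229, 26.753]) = [26.753, 64.229, 77.118, 80.7, 96.069]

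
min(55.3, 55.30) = 55.3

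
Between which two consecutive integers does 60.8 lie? 60 and 61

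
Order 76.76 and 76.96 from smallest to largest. 76.76, 76.96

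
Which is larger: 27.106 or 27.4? 27.4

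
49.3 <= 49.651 True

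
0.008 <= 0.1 True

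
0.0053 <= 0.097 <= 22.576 True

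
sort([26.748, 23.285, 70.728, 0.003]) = [0.003, 23.285, 26.748, 70.728]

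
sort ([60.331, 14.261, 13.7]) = [13.7, 14.261, 60.331]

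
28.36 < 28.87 True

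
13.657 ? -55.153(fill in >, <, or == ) >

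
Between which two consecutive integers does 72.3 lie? 72 and 73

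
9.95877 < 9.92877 False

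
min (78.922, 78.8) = 78.8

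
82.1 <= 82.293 True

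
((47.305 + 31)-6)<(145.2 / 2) True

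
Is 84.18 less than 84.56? Yes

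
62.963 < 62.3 False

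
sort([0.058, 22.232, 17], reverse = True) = [22.232, 17, 0.058]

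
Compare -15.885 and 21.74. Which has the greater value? 21.74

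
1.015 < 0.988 False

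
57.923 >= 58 False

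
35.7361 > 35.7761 False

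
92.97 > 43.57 True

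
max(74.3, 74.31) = 74.31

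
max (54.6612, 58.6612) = 58.6612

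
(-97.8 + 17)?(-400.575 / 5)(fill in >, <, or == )<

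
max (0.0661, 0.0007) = 0.0661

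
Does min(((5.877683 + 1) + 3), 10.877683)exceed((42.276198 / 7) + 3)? Yes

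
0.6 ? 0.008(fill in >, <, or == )>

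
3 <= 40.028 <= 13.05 False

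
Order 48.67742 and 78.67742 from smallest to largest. 48.67742, 78.67742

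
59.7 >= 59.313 True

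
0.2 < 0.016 False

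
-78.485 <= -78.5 False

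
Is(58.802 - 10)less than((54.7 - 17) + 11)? No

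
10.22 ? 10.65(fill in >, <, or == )<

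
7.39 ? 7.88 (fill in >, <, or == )<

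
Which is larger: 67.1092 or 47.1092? 67.1092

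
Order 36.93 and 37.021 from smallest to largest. 36.93, 37.021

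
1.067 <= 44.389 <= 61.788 True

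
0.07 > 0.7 False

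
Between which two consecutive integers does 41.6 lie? 41 and 42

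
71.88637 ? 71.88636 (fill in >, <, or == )>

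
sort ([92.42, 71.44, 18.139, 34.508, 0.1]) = [0.1, 18.139, 34.508, 71.44, 92.42]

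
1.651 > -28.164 True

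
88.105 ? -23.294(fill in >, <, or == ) >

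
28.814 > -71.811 True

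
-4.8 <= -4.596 True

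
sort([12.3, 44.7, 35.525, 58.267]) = [12.3, 35.525, 44.7, 58.267]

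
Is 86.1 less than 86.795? Yes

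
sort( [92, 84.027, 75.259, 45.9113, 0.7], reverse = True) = [92, 84.027, 75.259, 45.9113, 0.7]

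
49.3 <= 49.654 True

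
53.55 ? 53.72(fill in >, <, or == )<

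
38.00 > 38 False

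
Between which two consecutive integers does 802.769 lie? 802 and 803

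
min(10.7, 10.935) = 10.7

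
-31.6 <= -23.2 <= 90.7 True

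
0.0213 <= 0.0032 False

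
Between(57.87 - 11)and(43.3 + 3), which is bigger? (57.87 - 11)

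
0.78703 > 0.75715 True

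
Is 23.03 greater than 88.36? No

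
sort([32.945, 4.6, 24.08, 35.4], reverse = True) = [35.4, 32.945, 24.08, 4.6]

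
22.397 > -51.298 True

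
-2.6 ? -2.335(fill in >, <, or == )<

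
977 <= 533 False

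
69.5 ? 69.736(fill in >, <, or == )<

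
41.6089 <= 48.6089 True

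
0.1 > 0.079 True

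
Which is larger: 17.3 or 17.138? 17.3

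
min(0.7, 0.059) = 0.059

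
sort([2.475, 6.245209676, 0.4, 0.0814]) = [0.0814, 0.4, 2.475, 6.245209676]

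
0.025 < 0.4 True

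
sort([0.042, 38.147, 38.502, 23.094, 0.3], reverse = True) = [38.502, 38.147, 23.094, 0.3, 0.042]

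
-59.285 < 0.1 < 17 True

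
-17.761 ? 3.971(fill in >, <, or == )<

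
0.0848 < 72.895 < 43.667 False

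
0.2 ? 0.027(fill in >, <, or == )>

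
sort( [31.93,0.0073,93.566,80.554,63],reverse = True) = [93.566,80.554,63,31.93,0.0073]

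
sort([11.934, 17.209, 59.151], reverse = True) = [59.151, 17.209, 11.934]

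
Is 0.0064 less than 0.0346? Yes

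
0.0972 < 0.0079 False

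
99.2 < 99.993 True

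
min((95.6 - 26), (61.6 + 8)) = 69.6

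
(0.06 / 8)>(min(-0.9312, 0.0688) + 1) False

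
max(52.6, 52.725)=52.725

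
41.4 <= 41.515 True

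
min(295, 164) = 164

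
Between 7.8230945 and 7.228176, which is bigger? 7.8230945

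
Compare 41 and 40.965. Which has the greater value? 41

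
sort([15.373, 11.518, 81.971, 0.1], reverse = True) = [81.971, 15.373, 11.518, 0.1]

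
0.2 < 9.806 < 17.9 True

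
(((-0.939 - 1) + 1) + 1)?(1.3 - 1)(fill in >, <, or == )<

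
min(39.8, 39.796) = 39.796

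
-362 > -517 True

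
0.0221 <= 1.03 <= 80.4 True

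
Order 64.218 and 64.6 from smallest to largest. 64.218, 64.6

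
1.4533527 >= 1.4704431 False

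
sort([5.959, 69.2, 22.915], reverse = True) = [69.2, 22.915, 5.959]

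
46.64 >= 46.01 True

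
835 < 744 False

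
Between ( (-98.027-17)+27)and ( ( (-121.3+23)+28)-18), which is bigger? ( (-98.027-17)+27)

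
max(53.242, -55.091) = 53.242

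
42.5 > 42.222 True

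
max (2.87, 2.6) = 2.87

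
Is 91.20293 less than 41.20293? No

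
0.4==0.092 False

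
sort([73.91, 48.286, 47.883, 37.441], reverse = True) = [73.91, 48.286, 47.883, 37.441]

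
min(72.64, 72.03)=72.03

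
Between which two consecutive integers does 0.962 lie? 0 and 1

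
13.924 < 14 True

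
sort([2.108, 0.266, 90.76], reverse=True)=[90.76, 2.108, 0.266]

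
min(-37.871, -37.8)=-37.871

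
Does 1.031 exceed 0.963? Yes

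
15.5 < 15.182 False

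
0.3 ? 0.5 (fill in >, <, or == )<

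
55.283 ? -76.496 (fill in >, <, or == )>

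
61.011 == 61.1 False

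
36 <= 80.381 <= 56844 True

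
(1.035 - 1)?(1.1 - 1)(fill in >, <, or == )<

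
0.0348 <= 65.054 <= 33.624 False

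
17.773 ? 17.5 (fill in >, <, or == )>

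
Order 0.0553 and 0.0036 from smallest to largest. 0.0036, 0.0553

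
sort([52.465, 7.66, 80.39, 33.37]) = [7.66, 33.37, 52.465, 80.39]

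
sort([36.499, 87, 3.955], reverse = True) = [87, 36.499, 3.955]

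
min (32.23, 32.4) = 32.23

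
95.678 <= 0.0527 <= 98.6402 False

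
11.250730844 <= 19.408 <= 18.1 False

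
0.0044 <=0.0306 True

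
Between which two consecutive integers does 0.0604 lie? 0 and 1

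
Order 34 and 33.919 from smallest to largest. 33.919, 34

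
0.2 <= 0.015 False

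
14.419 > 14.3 True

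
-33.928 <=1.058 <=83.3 True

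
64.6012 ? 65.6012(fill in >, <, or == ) <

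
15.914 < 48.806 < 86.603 True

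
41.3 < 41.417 True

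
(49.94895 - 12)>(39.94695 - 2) True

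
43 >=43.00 True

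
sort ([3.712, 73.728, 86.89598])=[3.712, 73.728, 86.89598]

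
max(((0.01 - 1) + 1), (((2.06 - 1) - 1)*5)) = 0.3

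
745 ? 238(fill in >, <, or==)>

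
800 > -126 True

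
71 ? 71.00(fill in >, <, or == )==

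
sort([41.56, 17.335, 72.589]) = [17.335, 41.56, 72.589]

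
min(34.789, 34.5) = 34.5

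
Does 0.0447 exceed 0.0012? Yes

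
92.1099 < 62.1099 False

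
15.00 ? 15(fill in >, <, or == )==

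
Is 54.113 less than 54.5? Yes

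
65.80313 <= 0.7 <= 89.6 False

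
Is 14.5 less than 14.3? No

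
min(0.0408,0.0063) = 0.0063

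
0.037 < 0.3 True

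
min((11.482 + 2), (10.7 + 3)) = 13.482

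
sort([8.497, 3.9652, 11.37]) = [3.9652, 8.497, 11.37]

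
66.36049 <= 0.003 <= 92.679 False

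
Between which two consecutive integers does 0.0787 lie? 0 and 1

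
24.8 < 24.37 False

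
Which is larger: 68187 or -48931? 68187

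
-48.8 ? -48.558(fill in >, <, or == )<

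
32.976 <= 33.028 True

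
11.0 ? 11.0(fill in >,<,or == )==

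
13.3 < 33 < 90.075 True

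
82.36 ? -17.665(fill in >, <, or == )>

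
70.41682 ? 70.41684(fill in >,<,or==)<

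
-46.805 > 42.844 False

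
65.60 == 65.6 True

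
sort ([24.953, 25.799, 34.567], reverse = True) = [34.567, 25.799, 24.953]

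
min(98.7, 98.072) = 98.072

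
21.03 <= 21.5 True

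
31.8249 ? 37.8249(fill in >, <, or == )<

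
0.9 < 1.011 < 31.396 True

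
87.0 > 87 False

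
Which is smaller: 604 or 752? 604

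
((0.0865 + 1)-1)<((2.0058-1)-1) False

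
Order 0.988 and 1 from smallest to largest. 0.988, 1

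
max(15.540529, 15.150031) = 15.540529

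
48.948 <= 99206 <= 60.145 False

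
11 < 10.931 False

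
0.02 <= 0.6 True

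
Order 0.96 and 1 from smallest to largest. 0.96, 1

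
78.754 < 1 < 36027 False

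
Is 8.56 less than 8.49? No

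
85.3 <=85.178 False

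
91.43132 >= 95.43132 False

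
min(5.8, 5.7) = 5.7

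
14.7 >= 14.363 True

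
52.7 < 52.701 True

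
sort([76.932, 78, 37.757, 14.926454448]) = [14.926454448, 37.757, 76.932, 78]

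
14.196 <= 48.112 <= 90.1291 True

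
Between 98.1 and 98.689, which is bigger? 98.689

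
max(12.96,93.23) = 93.23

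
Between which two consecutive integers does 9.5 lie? 9 and 10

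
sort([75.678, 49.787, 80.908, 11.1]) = [11.1, 49.787, 75.678, 80.908]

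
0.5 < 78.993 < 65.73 False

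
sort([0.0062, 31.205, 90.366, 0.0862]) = [0.0062, 0.0862, 31.205, 90.366]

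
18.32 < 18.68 True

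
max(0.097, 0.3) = 0.3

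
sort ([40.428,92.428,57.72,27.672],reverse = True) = [92.428,57.72,40.428,27.672]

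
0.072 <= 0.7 True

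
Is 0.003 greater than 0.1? No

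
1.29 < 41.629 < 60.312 True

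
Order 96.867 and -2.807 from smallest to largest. -2.807, 96.867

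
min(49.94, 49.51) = 49.51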